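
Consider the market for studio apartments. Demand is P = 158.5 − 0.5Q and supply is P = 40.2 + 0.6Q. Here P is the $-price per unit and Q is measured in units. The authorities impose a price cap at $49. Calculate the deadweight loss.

Competitive equilibrium: 158.5 − 0.5Q = 40.2 + 0.6Q → Q* = 107.5455, P* = 104.7273.
At the ceiling P = 49, quantity supplied = (49 − 40.2)/0.6 = 14.6667.
Willingness to pay at Q' = 14.6667: 158.5 − 0.5·14.6667 = 151.1667.
ΔQ = 107.5455 − 14.6667 = 92.8788; wedge = 151.1667 − 49 = 102.1667.
DWL = ½ × 92.8788 × 102.1667 = $4744.56.

$4744.56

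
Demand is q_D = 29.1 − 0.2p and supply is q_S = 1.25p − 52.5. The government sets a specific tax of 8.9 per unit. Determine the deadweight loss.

In inverse form: demand p = 145.5 − 5q, supply p = 42 + 0.8q.
Competitive equilibrium: 145.5 − 5q = 42 + 0.8q → q* = 17.8448, p* = 56.2759.
With the tax, the buyer price exceeds the seller price by 8.9: (145.5 − 5q) − (42 + 0.8q) = 8.9 → q' = 16.3103.
Δq = 17.8448 − 16.3103 = 1.5345; the wedge equals the tax, 8.9.
Deadweight loss = ½ × 1.5345 × 8.9 = 6.83.

6.83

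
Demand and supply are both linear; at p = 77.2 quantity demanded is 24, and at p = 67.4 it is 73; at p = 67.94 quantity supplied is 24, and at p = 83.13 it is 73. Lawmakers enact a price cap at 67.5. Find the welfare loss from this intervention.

97.72

Demand slope = (67.4 − 77.2)/(73 − 24) = −0.2, so p = 82 − 0.2q.
Supply slope = (83.13 − 67.94)/(73 − 24) = 0.31, so p = 60.5 + 0.31q.
Competitive equilibrium: 82 − 0.2q = 60.5 + 0.31q → q* = 42.1569, p* = 73.5686.
At the ceiling p = 67.5, quantity supplied = (67.5 − 60.5)/0.31 = 22.5806.
Willingness to pay at q' = 22.5806: 82 − 0.2·22.5806 = 77.4839.
Δq = 42.1569 − 22.5806 = 19.5763; wedge = 77.4839 − 67.5 = 9.9839.
Welfare loss = ½ × 19.5763 × 9.9839 = 97.72.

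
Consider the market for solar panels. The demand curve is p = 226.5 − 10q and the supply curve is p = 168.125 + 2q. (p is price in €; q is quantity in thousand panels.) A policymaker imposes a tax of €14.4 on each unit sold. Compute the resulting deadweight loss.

Competitive equilibrium: 226.5 − 10q = 168.125 + 2q → q* = 4.8646, p* = 177.8542.
With the tax, the buyer price exceeds the seller price by 14.4: (226.5 − 10q) − (168.125 + 2q) = 14.4 → q' = 3.6646.
Δq = 4.8646 − 3.6646 = 1.2; the wedge equals the tax, 14.4.
Deadweight loss = ½ × 1.2 × 14.4 = €8.64 thousand.

€8.64 thousand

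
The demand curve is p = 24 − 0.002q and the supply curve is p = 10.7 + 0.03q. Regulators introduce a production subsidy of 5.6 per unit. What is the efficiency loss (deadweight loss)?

Competitive equilibrium: 24 − 0.002q = 10.7 + 0.03q → q* = 415.625, p* = 23.1688.
The subsidy lowers effective supply by 5.6: p = 5.1 + 0.03q.
New quantity: 24 − 0.002q = 5.1 + 0.03q → q' = 590.625.
Overproduction Δq = 590.625 − 415.625 = 175; wedge = subsidy = 5.6.
Deadweight loss = ½ × 175 × 5.6 = 490.

490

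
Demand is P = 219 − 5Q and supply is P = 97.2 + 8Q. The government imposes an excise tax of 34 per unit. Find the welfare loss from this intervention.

44.46

Competitive equilibrium: 219 − 5Q = 97.2 + 8Q → Q* = 9.3692, P* = 172.1538.
With the tax, the buyer price exceeds the seller price by 34: (219 − 5Q) − (97.2 + 8Q) = 34 → Q' = 6.7538.
ΔQ = 9.3692 − 6.7538 = 2.6154; the wedge equals the tax, 34.
DWL = ½ × 2.6154 × 34 = 44.46.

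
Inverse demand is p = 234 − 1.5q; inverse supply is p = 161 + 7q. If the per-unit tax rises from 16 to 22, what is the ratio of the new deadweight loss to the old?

Competitive equilibrium: 234 − 1.5q = 161 + 7q → q* = 8.5882, p* = 221.1176.
For a per-unit tax t: Δq = t/8.5, so DWL = ½·t·(t/8.5) = t²/17.
At t = 16: DWL = 15.059. At t = 22: DWL = 28.471.
Ratio = (22/16)² = 1.891.

1.891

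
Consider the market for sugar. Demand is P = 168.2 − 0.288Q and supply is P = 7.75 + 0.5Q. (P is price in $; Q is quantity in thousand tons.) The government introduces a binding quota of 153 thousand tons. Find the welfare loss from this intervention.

$1009.45 thousand

Competitive equilibrium: 168.2 − 0.288Q = 7.75 + 0.5Q → Q* = 203.6168, P* = 109.5584.
At Q = 153: demand price = 168.2 − 0.288·153 = 124.136; supply price = 7.75 + 0.5·153 = 84.25.
ΔQ = 203.6168 − 153 = 50.6168; wedge = 124.136 − 84.25 = 39.886.
The triangle = ½ × 50.6168 × 39.886 = $1009.45 thousand.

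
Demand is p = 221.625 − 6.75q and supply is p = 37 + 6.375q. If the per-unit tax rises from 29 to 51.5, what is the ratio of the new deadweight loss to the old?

Competitive equilibrium: 221.625 − 6.75q = 37 + 6.375q → q* = 14.0667, p* = 126.675.
For a per-unit tax t: Δq = t/13.125, so DWL = ½·t·(t/13.125) = t²/26.25.
At t = 29: DWL = 32.038. At t = 51.5: DWL = 101.038.
Ratio = (51.5/29)² = 3.154.

3.154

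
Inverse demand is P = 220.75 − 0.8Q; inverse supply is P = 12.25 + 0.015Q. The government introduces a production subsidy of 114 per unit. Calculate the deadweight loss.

7973.01

Competitive equilibrium: 220.75 − 0.8Q = 12.25 + 0.015Q → Q* = 255.8282, P* = 16.0874.
The subsidy lowers effective supply by 114: P = 0.015Q − 101.75.
New quantity: 220.75 − 0.8Q = 0.015Q − 101.75 → Q' = 395.7055.
Overproduction ΔQ = 395.7055 − 255.8282 = 139.8773; wedge = subsidy = 114.
DWL = ½ × 139.8773 × 114 = 7973.01.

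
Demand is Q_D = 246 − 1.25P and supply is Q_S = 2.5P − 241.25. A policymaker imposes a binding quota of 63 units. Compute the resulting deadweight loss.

In inverse form: demand P = 196.8 − 0.8Q, supply P = 96.5 + 0.4Q.
Competitive equilibrium: 196.8 − 0.8Q = 96.5 + 0.4Q → Q* = 83.5833, P* = 129.9333.
At Q = 63: demand price = 196.8 − 0.8·63 = 146.4; supply price = 96.5 + 0.4·63 = 121.7.
ΔQ = 83.5833 − 63 = 20.5833; wedge = 146.4 − 121.7 = 24.7.
DWL = ½ × 20.5833 × 24.7 = 254.20.

254.20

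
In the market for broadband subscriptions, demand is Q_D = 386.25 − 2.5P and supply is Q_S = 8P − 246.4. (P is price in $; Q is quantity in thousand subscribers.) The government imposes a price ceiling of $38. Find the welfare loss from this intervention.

In inverse form: demand P = 154.5 − 0.4Q, supply P = 30.8 + 0.125Q.
Competitive equilibrium: 154.5 − 0.4Q = 30.8 + 0.125Q → Q* = 235.619, P* = 60.2524.
At the ceiling P = 38, quantity supplied = (38 − 30.8)/0.125 = 57.6.
Willingness to pay at Q' = 57.6: 154.5 − 0.4·57.6 = 131.46.
ΔQ = 235.619 − 57.6 = 178.019; wedge = 131.46 − 38 = 93.46.
The triangle = ½ × 178.019 × 93.46 = $8318.83 thousand.

$8318.83 thousand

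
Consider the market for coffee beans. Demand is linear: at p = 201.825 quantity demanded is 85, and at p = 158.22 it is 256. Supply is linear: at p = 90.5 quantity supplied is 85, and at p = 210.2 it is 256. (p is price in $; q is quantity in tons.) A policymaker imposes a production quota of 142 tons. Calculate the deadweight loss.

Demand slope = (158.22 − 201.825)/(256 − 85) = −0.255, so p = 223.5 − 0.255q.
Supply slope = (210.2 − 90.5)/(256 − 85) = 0.7, so p = 31 + 0.7q.
Competitive equilibrium: 223.5 − 0.255q = 31 + 0.7q → q* = 201.5707, p* = 172.0995.
At q = 142: demand price = 223.5 − 0.255·142 = 187.29; supply price = 31 + 0.7·142 = 130.4.
Δq = 201.5707 − 142 = 59.5707; wedge = 187.29 − 130.4 = 56.89.
DWL = ½ × 59.5707 × 56.89 = $1694.49.

$1694.49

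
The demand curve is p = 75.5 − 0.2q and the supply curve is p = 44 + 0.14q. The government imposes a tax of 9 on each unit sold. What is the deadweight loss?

Competitive equilibrium: 75.5 − 0.2q = 44 + 0.14q → q* = 92.6471, p* = 56.9706.
With the tax, the buyer price exceeds the seller price by 9: (75.5 − 0.2q) − (44 + 0.14q) = 9 → q' = 66.1765.
Δq = 92.6471 − 66.1765 = 26.4706; the wedge equals the tax, 9.
Deadweight loss = ½ × 26.4706 × 9 = 119.12.

119.12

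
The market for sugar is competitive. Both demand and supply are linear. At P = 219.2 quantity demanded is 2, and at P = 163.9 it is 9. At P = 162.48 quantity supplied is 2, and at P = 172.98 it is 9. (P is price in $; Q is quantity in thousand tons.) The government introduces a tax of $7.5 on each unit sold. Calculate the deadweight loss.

$2.99 thousand

Demand slope = (163.9 − 219.2)/(9 − 2) = −7.9, so P = 235 − 7.9Q.
Supply slope = (172.98 − 162.48)/(9 − 2) = 1.5, so P = 159.48 + 1.5Q.
Competitive equilibrium: 235 − 7.9Q = 159.48 + 1.5Q → Q* = 8.034, P* = 171.5311.
With the tax, the buyer price exceeds the seller price by 7.5: (235 − 7.9Q) − (159.48 + 1.5Q) = 7.5 → Q' = 7.2362.
ΔQ = 8.034 − 7.2362 = 0.7978; the wedge equals the tax, 7.5.
Deadweight loss = ½ × 0.7978 × 7.5 = $2.99 thousand.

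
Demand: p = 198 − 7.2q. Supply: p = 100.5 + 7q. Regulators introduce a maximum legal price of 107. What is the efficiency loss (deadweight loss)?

Competitive equilibrium: 198 − 7.2q = 100.5 + 7q → q* = 6.8662, p* = 148.5634.
At the ceiling p = 107, quantity supplied = (107 − 100.5)/7 = 0.9286.
Willingness to pay at q' = 0.9286: 198 − 7.2·0.9286 = 191.3141.
Δq = 6.8662 − 0.9286 = 5.9376; wedge = 191.3141 − 107 = 84.3141.
Welfare loss = ½ × 5.9376 × 84.3141 = 250.31.

250.31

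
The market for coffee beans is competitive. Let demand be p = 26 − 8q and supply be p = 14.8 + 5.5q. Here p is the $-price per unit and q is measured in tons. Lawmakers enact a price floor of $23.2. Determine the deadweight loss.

Competitive equilibrium: 26 − 8q = 14.8 + 5.5q → q* = 0.8296, p* = 19.363.
At the floor p = 23.2, quantity demanded = (26 − 23.2)/8 = 0.35.
Sellers' marginal cost at q' = 0.35: 14.8 + 5.5·0.35 = 16.725.
Δq = 0.8296 − 0.35 = 0.4796; wedge = 23.2 − 16.725 = 6.475.
The triangle = ½ × 0.4796 × 6.475 = $1.55.

$1.55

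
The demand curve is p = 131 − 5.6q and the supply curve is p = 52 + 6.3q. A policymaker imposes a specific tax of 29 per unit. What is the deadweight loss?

Competitive equilibrium: 131 − 5.6q = 52 + 6.3q → q* = 6.6387, p* = 93.8235.
With the tax, the buyer price exceeds the seller price by 29: (131 − 5.6q) − (52 + 6.3q) = 29 → q' = 4.2017.
Δq = 6.6387 − 4.2017 = 2.437; the wedge equals the tax, 29.
The triangle = ½ × 2.437 × 29 = 35.34.

35.34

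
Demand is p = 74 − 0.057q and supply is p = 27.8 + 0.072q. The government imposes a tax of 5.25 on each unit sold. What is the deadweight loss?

106.83

Competitive equilibrium: 74 − 0.057q = 27.8 + 0.072q → q* = 358.1395, p* = 53.586.
With the tax, the buyer price exceeds the seller price by 5.25: (74 − 0.057q) − (27.8 + 0.072q) = 5.25 → q' = 317.4419.
Δq = 358.1395 − 317.4419 = 40.6976; the wedge equals the tax, 5.25.
The triangle = ½ × 40.6976 × 5.25 = 106.83.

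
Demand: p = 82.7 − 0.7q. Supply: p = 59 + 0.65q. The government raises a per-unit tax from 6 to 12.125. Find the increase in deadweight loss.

Competitive equilibrium: 82.7 − 0.7q = 59 + 0.65q → q* = 17.5556, p* = 70.4111.
For a per-unit tax t: Δq = t/1.35, so DWL = ½·t·(t/1.35) = t²/2.7.
At t = 6: DWL = 13.333. At t = 12.125: DWL = 54.45.
Increase = 54.45 − 13.333 = 41.12.

41.12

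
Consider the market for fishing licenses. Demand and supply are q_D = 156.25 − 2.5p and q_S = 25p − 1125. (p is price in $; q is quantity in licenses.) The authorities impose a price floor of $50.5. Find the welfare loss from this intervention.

In inverse form: demand p = 62.5 − 0.4q, supply p = 45 + 0.04q.
Competitive equilibrium: 62.5 − 0.4q = 45 + 0.04q → q* = 39.7727, p* = 46.5909.
At the floor p = 50.5, quantity demanded = (62.5 − 50.5)/0.4 = 30.
Sellers' marginal cost at q' = 30: 45 + 0.04·30 = 46.2.
Δq = 39.7727 − 30 = 9.7727; wedge = 50.5 − 46.2 = 4.3.
DWL = ½ × 9.7727 × 4.3 = $21.01.

$21.01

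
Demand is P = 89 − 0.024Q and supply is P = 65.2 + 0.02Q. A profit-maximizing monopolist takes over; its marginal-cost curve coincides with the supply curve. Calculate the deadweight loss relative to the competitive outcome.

Competitive equilibrium: 89 − 0.024Q = 65.2 + 0.02Q → Q* = 540.9091, P* = 76.0182.
Marginal revenue: MR = 89 − 0.048Q. Set MR = MC: 89 − 0.048Q = 65.2 + 0.02Q → Q_m = 350.
Price P_m = 89 − 0.024·350 = 80.6; MC(Q_m) = 65.2 + 0.02·350 = 72.2.
Competitive Q* = 540.9091, so ΔQ = 190.9091; wedge = 80.6 − 72.2 = 8.4.
Welfare loss = ½ × 190.9091 × 8.4 = 801.82.

801.82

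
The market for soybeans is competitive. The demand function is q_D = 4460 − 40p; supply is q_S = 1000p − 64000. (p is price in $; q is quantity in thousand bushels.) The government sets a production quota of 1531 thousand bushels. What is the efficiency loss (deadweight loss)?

$1138.42 thousand

In inverse form: demand p = 111.5 − 0.025q, supply p = 64 + 0.001q.
Competitive equilibrium: 111.5 − 0.025q = 64 + 0.001q → q* = 1826.9231, p* = 65.8269.
At q = 1531: demand price = 111.5 − 0.025·1531 = 73.225; supply price = 64 + 0.001·1531 = 65.531.
Δq = 1826.9231 − 1531 = 295.9231; wedge = 73.225 − 65.531 = 7.694.
Welfare loss = ½ × 295.9231 × 7.694 = $1138.42 thousand.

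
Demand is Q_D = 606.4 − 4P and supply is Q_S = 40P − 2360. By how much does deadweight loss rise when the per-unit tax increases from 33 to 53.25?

3175.57

In inverse form: demand P = 151.6 − 0.25Q, supply P = 59 + 0.025Q.
Competitive equilibrium: 151.6 − 0.25Q = 59 + 0.025Q → Q* = 336.7273, P* = 67.4182.
For a per-unit tax t: ΔQ = t/0.275, so DWL = ½·t·(t/0.275) = t²/0.55.
At t = 33: DWL = 1980. At t = 53.25: DWL = 5155.568.
Increase = 5155.568 − 1980 = 3175.57.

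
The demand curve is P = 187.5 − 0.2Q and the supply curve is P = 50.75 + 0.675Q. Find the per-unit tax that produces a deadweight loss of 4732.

91

Competitive equilibrium: 187.5 − 0.2Q = 50.75 + 0.675Q → Q* = 156.2857, P* = 156.2429.
A tax t gives ΔQ = t/0.875 and wedge t, so DWL = t²/1.75.
t²/1.75 = 4732 → t² = 8281 → t = 91.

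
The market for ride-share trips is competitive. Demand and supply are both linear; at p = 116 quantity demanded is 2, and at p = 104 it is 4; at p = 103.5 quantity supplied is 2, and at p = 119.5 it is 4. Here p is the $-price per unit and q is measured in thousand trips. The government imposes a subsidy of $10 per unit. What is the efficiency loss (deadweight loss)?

Demand slope = (104 − 116)/(4 − 2) = −6, so p = 128 − 6q.
Supply slope = (119.5 − 103.5)/(4 − 2) = 8, so p = 87.5 + 8q.
Competitive equilibrium: 128 − 6q = 87.5 + 8q → q* = 2.8929, p* = 110.6429.
The subsidy lowers effective supply by 10: p = 77.5 + 8q.
New quantity: 128 − 6q = 77.5 + 8q → q' = 3.6071.
Overproduction Δq = 3.6071 − 2.8929 = 0.7142; wedge = subsidy = 10.
The triangle = ½ × 0.7142 × 10 = $3.57 thousand.

$3.57 thousand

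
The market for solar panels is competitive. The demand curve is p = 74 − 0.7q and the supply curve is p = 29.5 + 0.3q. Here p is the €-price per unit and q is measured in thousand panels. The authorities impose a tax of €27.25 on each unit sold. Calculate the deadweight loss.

Competitive equilibrium: 74 − 0.7q = 29.5 + 0.3q → q* = 44.5, p* = 42.85.
With the tax, the buyer price exceeds the seller price by 27.25: (74 − 0.7q) − (29.5 + 0.3q) = 27.25 → q' = 17.25.
Δq = 44.5 − 17.25 = 27.25; the wedge equals the tax, 27.25.
Deadweight loss = ½ × 27.25 × 27.25 = €371.28 thousand.

€371.28 thousand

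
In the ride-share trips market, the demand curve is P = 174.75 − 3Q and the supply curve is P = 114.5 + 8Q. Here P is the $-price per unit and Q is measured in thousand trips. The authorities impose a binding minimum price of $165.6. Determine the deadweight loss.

$32.40 thousand

Competitive equilibrium: 174.75 − 3Q = 114.5 + 8Q → Q* = 5.4773, P* = 158.3182.
At the floor P = 165.6, quantity demanded = (174.75 − 165.6)/3 = 3.05.
Sellers' marginal cost at Q' = 3.05: 114.5 + 8·3.05 = 138.9.
ΔQ = 5.4773 − 3.05 = 2.4273; wedge = 165.6 − 138.9 = 26.7.
DWL = ½ × 2.4273 × 26.7 = $32.40 thousand.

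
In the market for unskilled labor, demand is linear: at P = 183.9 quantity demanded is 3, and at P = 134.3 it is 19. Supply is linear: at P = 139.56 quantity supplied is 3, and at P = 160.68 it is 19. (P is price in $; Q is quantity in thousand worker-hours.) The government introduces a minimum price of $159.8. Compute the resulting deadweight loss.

Demand slope = (134.3 − 183.9)/(19 − 3) = −3.1, so P = 193.2 − 3.1Q.
Supply slope = (160.68 − 139.56)/(19 − 3) = 1.32, so P = 135.6 + 1.32Q.
Competitive equilibrium: 193.2 − 3.1Q = 135.6 + 1.32Q → Q* = 13.0317, P* = 152.8018.
At the floor P = 159.8, quantity demanded = (193.2 − 159.8)/3.1 = 10.7742.
Sellers' marginal cost at Q' = 10.7742: 135.6 + 1.32·10.7742 = 149.8219.
ΔQ = 13.0317 − 10.7742 = 2.2575; wedge = 159.8 − 149.8219 = 9.9781.
DWL = ½ × 2.2575 × 9.9781 = $11.26 thousand.

$11.26 thousand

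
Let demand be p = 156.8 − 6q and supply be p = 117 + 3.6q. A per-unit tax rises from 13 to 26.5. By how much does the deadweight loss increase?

Competitive equilibrium: 156.8 − 6q = 117 + 3.6q → q* = 4.1458, p* = 131.925.
For a per-unit tax t: Δq = t/9.6, so DWL = ½·t·(t/9.6) = t²/19.2.
At t = 13: DWL = 8.802. At t = 26.5: DWL = 36.576.
Increase = 36.576 − 8.802 = 27.77.

27.77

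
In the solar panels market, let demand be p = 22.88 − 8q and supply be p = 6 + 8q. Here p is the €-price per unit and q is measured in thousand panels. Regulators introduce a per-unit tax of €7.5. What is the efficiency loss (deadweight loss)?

Competitive equilibrium: 22.88 − 8q = 6 + 8q → q* = 1.055, p* = 14.44.
With the tax, the buyer price exceeds the seller price by 7.5: (22.88 − 8q) − (6 + 8q) = 7.5 → q' = 0.5863.
Δq = 1.055 − 0.5863 = 0.4687; the wedge equals the tax, 7.5.
Deadweight loss = ½ × 0.4687 × 7.5 = €1.76 thousand.

€1.76 thousand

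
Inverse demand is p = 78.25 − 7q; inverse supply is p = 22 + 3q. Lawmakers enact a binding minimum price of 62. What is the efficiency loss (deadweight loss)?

Competitive equilibrium: 78.25 − 7q = 22 + 3q → q* = 5.625, p* = 38.875.
At the floor p = 62, quantity demanded = (78.25 − 62)/7 = 2.3214.
Sellers' marginal cost at q' = 2.3214: 22 + 3·2.3214 = 28.9642.
Δq = 5.625 − 2.3214 = 3.3036; wedge = 62 − 28.9642 = 33.0358.
Welfare loss = ½ × 3.3036 × 33.0358 = 54.57.

54.57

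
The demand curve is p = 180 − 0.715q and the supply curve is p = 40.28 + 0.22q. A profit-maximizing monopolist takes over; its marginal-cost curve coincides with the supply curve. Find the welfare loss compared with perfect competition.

Competitive equilibrium: 180 − 0.715q = 40.28 + 0.22q → q* = 149.4332, p* = 73.1553.
Marginal revenue: MR = 180 − 1.43q. Set MR = MC: 180 − 1.43q = 40.28 + 0.22q → q_m = 84.6788.
Price p_m = 180 − 0.715·84.6788 = 119.4547; MC(q_m) = 40.28 + 0.22·84.6788 = 58.9093.
Competitive q* = 149.4332, so Δq = 64.7544; wedge = 119.4547 − 58.9093 = 60.5454.
The triangle = ½ × 64.7544 × 60.5454 = 1960.29.

1960.29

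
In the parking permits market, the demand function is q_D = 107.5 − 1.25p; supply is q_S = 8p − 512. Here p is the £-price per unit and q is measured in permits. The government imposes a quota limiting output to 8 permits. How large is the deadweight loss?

£115.22

In inverse form: demand p = 86 − 0.8q, supply p = 64 + 0.125q.
Competitive equilibrium: 86 − 0.8q = 64 + 0.125q → q* = 23.7838, p* = 66.973.
At q = 8: demand price = 86 − 0.8·8 = 79.6; supply price = 64 + 0.125·8 = 65.
Δq = 23.7838 − 8 = 15.7838; wedge = 79.6 − 65 = 14.6.
Deadweight loss = ½ × 15.7838 × 14.6 = £115.22.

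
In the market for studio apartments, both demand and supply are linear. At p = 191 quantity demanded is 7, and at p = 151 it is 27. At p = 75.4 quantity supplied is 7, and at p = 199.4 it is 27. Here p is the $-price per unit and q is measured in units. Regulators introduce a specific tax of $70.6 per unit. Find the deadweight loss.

$303.92

Demand slope = (151 − 191)/(27 − 7) = −2, so p = 205 − 2q.
Supply slope = (199.4 − 75.4)/(27 − 7) = 6.2, so p = 32 + 6.2q.
Competitive equilibrium: 205 − 2q = 32 + 6.2q → q* = 21.09756, p* = 162.80488.
With the tax, the buyer price exceeds the seller price by 70.6: (205 − 2q) − (32 + 6.2q) = 70.6 → q' = 12.4878.
Δq = 21.09756 − 12.4878 = 8.60976; the wedge equals the tax, 70.6.
Deadweight loss = ½ × 8.60976 × 70.6 = $303.92.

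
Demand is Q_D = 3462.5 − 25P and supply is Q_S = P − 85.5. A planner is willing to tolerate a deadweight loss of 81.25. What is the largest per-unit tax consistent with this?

In inverse form: demand P = 138.5 − 0.04Q, supply P = 85.5 + Q.
Competitive equilibrium: 138.5 − 0.04Q = 85.5 + Q → Q* = 50.9615, P* = 136.4615.
A tax t gives ΔQ = t/1.04 and wedge t, so DWL = t²/2.08.
t²/2.08 = 81.25 → t² = 169 → t = 13.

13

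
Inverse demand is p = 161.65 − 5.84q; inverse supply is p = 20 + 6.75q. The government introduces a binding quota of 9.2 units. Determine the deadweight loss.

Competitive equilibrium: 161.65 − 5.84q = 20 + 6.75q → q* = 11.251, p* = 95.9442.
At q = 9.2: demand price = 161.65 − 5.84·9.2 = 107.922; supply price = 20 + 6.75·9.2 = 82.1.
Δq = 11.251 − 9.2 = 2.051; wedge = 107.922 − 82.1 = 25.822.
Deadweight loss = ½ × 2.051 × 25.822 = 26.48.

26.48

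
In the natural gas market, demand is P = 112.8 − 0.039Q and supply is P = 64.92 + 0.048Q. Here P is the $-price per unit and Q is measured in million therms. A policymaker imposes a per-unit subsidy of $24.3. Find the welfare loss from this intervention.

$3393.62 million

Competitive equilibrium: 112.8 − 0.039Q = 64.92 + 0.048Q → Q* = 550.3448, P* = 91.3366.
The subsidy lowers effective supply by 24.3: P = 40.62 + 0.048Q.
New quantity: 112.8 − 0.039Q = 40.62 + 0.048Q → Q' = 829.6552.
Overproduction ΔQ = 829.6552 − 550.3448 = 279.3104; wedge = subsidy = 24.3.
DWL = ½ × 279.3104 × 24.3 = $3393.62 million.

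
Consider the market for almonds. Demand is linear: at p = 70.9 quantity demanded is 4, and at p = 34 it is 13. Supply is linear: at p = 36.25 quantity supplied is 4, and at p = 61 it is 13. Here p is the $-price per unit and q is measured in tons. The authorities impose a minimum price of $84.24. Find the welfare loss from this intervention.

$236.63

Demand slope = (34 − 70.9)/(13 − 4) = −4.1, so p = 87.3 − 4.1q.
Supply slope = (61 − 36.25)/(13 − 4) = 2.75, so p = 25.25 + 2.75q.
Competitive equilibrium: 87.3 − 4.1q = 25.25 + 2.75q → q* = 9.05839, p* = 50.16058.
At the floor p = 84.24, quantity demanded = (87.3 − 84.24)/4.1 = 0.74634.
Sellers' marginal cost at q' = 0.74634: 25.25 + 2.75·0.74634 = 27.30244.
Δq = 9.05839 − 0.74634 = 8.31205; wedge = 84.24 − 27.30244 = 56.93756.
Deadweight loss = ½ × 8.31205 × 56.93756 = $236.63.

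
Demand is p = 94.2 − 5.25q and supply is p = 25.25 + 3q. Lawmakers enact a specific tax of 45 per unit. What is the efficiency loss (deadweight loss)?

Competitive equilibrium: 94.2 − 5.25q = 25.25 + 3q → q* = 8.3576, p* = 50.3227.
With the tax, the buyer price exceeds the seller price by 45: (94.2 − 5.25q) − (25.25 + 3q) = 45 → q' = 2.903.
Δq = 8.3576 − 2.903 = 5.4546; the wedge equals the tax, 45.
Welfare loss = ½ × 5.4546 × 45 = 122.73.

122.73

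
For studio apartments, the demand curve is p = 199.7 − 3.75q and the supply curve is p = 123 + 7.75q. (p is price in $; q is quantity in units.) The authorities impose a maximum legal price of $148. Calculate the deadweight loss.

Competitive equilibrium: 199.7 − 3.75q = 123 + 7.75q → q* = 6.6696, p* = 174.6891.
At the ceiling p = 148, quantity supplied = (148 − 123)/7.75 = 3.2258.
Willingness to pay at q' = 3.2258: 199.7 − 3.75·3.2258 = 187.6033.
Δq = 6.6696 − 3.2258 = 3.4438; wedge = 187.6033 − 148 = 39.6033.
Welfare loss = ½ × 3.4438 × 39.6033 = $68.19.

$68.19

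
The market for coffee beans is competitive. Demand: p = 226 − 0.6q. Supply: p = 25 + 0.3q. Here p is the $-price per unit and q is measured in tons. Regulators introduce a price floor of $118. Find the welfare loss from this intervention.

$845

Competitive equilibrium: 226 − 0.6q = 25 + 0.3q → q* = 223.3333, p* = 92.
At the floor p = 118, quantity demanded = (226 − 118)/0.6 = 180.
Sellers' marginal cost at q' = 180: 25 + 0.3·180 = 79.
Δq = 223.3333 − 180 = 43.3333; wedge = 118 − 79 = 39.
Deadweight loss = ½ × 43.3333 × 39 = $845.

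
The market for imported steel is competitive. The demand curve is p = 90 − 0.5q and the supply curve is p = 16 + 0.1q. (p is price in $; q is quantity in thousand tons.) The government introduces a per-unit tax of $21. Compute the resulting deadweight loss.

$367.50 thousand

Competitive equilibrium: 90 − 0.5q = 16 + 0.1q → q* = 123.3333, p* = 28.3333.
With the tax, the buyer price exceeds the seller price by 21: (90 − 0.5q) − (16 + 0.1q) = 21 → q' = 88.3333.
Δq = 123.3333 − 88.3333 = 35; the wedge equals the tax, 21.
Deadweight loss = ½ × 35 × 21 = $367.50 thousand.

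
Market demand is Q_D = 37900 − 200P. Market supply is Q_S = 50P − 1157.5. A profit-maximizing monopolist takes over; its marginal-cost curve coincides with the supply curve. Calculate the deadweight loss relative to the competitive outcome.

In inverse form: demand P = 189.5 − 0.005Q, supply P = 23.15 + 0.02Q.
Competitive equilibrium: 189.5 − 0.005Q = 23.15 + 0.02Q → Q* = 6654, P* = 156.23.
Marginal revenue: MR = 189.5 − 0.01Q. Set MR = MC: 189.5 − 0.01Q = 23.15 + 0.02Q → Q_m = 5545.
Price P_m = 189.5 − 0.005·5545 = 161.775; MC(Q_m) = 23.15 + 0.02·5545 = 134.05.
Competitive Q* = 6654, so ΔQ = 1109; wedge = 161.775 − 134.05 = 27.725.
DWL = ½ × 1109 × 27.725 = 15373.51.

15373.51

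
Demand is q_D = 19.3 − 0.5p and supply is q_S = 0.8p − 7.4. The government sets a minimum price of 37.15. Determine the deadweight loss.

In inverse form: demand p = 38.6 − 2q, supply p = 9.25 + 1.25q.
Competitive equilibrium: 38.6 − 2q = 9.25 + 1.25q → q* = 9.0308, p* = 20.5385.
At the floor p = 37.15, quantity demanded = (38.6 − 37.15)/2 = 0.725.
Sellers' marginal cost at q' = 0.725: 9.25 + 1.25·0.725 = 10.1563.
Δq = 9.0308 − 0.725 = 8.3058; wedge = 37.15 − 10.1563 = 26.9937.
Deadweight loss = ½ × 8.3058 × 26.9937 = 112.10.

112.10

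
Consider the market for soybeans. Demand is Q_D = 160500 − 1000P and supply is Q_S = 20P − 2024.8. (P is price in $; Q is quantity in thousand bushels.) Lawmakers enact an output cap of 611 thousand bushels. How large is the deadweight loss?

$7740.72 thousand

In inverse form: demand P = 160.5 − 0.001Q, supply P = 101.24 + 0.05Q.
Competitive equilibrium: 160.5 − 0.001Q = 101.24 + 0.05Q → Q* = 1161.9608, P* = 159.338.
At Q = 611: demand price = 160.5 − 0.001·611 = 159.889; supply price = 101.24 + 0.05·611 = 131.79.
ΔQ = 1161.9608 − 611 = 550.9608; wedge = 159.889 − 131.79 = 28.099.
The triangle = ½ × 550.9608 × 28.099 = $7740.72 thousand.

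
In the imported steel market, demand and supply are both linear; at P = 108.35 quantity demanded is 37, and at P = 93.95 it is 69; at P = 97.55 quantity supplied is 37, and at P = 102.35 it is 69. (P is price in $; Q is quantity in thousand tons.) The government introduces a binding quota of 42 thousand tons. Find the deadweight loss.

Demand slope = (93.95 − 108.35)/(69 − 37) = −0.45, so P = 125 − 0.45Q.
Supply slope = (102.35 − 97.55)/(69 − 37) = 0.15, so P = 92 + 0.15Q.
Competitive equilibrium: 125 − 0.45Q = 92 + 0.15Q → Q* = 55, P* = 100.25.
At Q = 42: demand price = 125 − 0.45·42 = 106.1; supply price = 92 + 0.15·42 = 98.3.
ΔQ = 55 − 42 = 13; wedge = 106.1 − 98.3 = 7.8.
Welfare loss = ½ × 13 × 7.8 = $50.70 thousand.

$50.70 thousand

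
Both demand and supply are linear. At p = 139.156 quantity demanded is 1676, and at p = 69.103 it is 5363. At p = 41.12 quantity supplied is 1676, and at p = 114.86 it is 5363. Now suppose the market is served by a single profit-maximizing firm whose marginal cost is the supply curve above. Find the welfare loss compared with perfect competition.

Demand slope = (69.103 − 139.156)/(5363 − 1676) = −0.019, so p = 171 − 0.019q.
Supply slope = (114.86 − 41.12)/(5363 − 1676) = 0.02, so p = 7.6 + 0.02q.
Competitive equilibrium: 171 − 0.019q = 7.6 + 0.02q → q* = 4189.7436, p* = 91.3949.
Marginal revenue: MR = 171 − 0.038q. Set MR = MC: 171 − 0.038q = 7.6 + 0.02q → q_m = 2817.2414.
Price p_m = 171 − 0.019·2817.2414 = 117.4724; MC(q_m) = 7.6 + 0.02·2817.2414 = 63.9448.
Competitive q* = 4189.7436, so Δq = 1372.5022; wedge = 117.4724 − 63.9448 = 53.5276.
Deadweight loss = ½ × 1372.5022 × 53.5276 = 36733.37.

36733.37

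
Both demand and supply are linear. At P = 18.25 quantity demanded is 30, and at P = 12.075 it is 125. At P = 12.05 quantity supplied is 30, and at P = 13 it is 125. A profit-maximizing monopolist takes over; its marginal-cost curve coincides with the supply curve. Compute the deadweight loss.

Demand slope = (12.075 − 18.25)/(125 − 30) = −0.065, so P = 20.2 − 0.065Q.
Supply slope = (13 − 12.05)/(125 − 30) = 0.01, so P = 11.75 + 0.01Q.
Competitive equilibrium: 20.2 − 0.065Q = 11.75 + 0.01Q → Q* = 112.6667, P* = 12.8767.
Marginal revenue: MR = 20.2 − 0.13Q. Set MR = MC: 20.2 − 0.13Q = 11.75 + 0.01Q → Q_m = 60.3571.
Price P_m = 20.2 − 0.065·60.3571 = 16.2768; MC(Q_m) = 11.75 + 0.01·60.3571 = 12.3536.
Competitive Q* = 112.6667, so ΔQ = 52.3096; wedge = 16.2768 − 12.3536 = 3.9232.
The triangle = ½ × 52.3096 × 3.9232 = 102.61.

102.61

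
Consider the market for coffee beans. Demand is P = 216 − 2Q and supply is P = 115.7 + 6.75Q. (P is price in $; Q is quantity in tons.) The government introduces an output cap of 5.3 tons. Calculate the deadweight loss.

$166.17

Competitive equilibrium: 216 − 2Q = 115.7 + 6.75Q → Q* = 11.4629, P* = 193.0743.
At Q = 5.3: demand price = 216 − 2·5.3 = 205.4; supply price = 115.7 + 6.75·5.3 = 151.475.
ΔQ = 11.4629 − 5.3 = 6.1629; wedge = 205.4 − 151.475 = 53.925.
DWL = ½ × 6.1629 × 53.925 = $166.17.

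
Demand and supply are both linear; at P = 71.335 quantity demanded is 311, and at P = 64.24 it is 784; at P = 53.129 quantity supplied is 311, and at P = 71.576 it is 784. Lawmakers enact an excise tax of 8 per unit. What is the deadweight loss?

592.59

Demand slope = (64.24 − 71.335)/(784 − 311) = −0.015, so P = 76 − 0.015Q.
Supply slope = (71.576 − 53.129)/(784 − 311) = 0.039, so P = 41 + 0.039Q.
Competitive equilibrium: 76 − 0.015Q = 41 + 0.039Q → Q* = 648.1481, P* = 66.2778.
With the tax, the buyer price exceeds the seller price by 8: (76 − 0.015Q) − (41 + 0.039Q) = 8 → Q' = 500.
ΔQ = 648.1481 − 500 = 148.1481; the wedge equals the tax, 8.
DWL = ½ × 148.1481 × 8 = 592.59.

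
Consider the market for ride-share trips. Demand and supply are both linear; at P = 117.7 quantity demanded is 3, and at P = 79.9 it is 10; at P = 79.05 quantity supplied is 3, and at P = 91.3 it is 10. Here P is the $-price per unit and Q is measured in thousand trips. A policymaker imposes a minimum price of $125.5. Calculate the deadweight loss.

$167.75 thousand

Demand slope = (79.9 − 117.7)/(10 − 3) = −5.4, so P = 133.9 − 5.4Q.
Supply slope = (91.3 − 79.05)/(10 − 3) = 1.75, so P = 73.8 + 1.75Q.
Competitive equilibrium: 133.9 − 5.4Q = 73.8 + 1.75Q → Q* = 8.4056, P* = 88.5098.
At the floor P = 125.5, quantity demanded = (133.9 − 125.5)/5.4 = 1.5556.
Sellers' marginal cost at Q' = 1.5556: 73.8 + 1.75·1.5556 = 76.5223.
ΔQ = 8.4056 − 1.5556 = 6.85; wedge = 125.5 − 76.5223 = 48.9777.
The triangle = ½ × 6.85 × 48.9777 = $167.75 thousand.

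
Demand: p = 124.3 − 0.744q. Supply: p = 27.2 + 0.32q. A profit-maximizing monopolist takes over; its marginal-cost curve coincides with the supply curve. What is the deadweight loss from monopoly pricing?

Competitive equilibrium: 124.3 − 0.744q = 27.2 + 0.32q → q* = 91.2594, p* = 56.40301.
Marginal revenue: MR = 124.3 − 1.488q. Set MR = MC: 124.3 − 1.488q = 27.2 + 0.32q → q_m = 53.70575.
Price p_m = 124.3 − 0.744·53.70575 = 84.34292; MC(q_m) = 27.2 + 0.32·53.70575 = 44.38584.
Competitive q* = 91.2594, so Δq = 37.55365; wedge = 84.34292 − 44.38584 = 39.95708.
Deadweight loss = ½ × 37.55365 × 39.95708 = 750.27.

750.27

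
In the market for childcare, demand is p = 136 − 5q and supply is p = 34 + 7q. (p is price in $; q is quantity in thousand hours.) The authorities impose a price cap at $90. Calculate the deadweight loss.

Competitive equilibrium: 136 − 5q = 34 + 7q → q* = 8.5, p* = 93.5.
At the ceiling p = 90, quantity supplied = (90 − 34)/7 = 8.
Willingness to pay at q' = 8: 136 − 5·8 = 96.
Δq = 8.5 − 8 = 0.5; wedge = 96 − 90 = 6.
The triangle = ½ × 0.5 × 6 = $1.50 thousand.

$1.50 thousand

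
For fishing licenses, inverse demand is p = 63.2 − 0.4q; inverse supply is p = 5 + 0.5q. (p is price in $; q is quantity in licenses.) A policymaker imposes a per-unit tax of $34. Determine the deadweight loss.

Competitive equilibrium: 63.2 − 0.4q = 5 + 0.5q → q* = 64.6667, p* = 37.3333.
With the tax, the buyer price exceeds the seller price by 34: (63.2 − 0.4q) − (5 + 0.5q) = 34 → q' = 26.8889.
Δq = 64.6667 − 26.8889 = 37.7778; the wedge equals the tax, 34.
Deadweight loss = ½ × 37.7778 × 34 = $642.22.

$642.22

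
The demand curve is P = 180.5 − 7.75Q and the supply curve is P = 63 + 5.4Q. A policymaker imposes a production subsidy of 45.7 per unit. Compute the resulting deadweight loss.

79.41

Competitive equilibrium: 180.5 − 7.75Q = 63 + 5.4Q → Q* = 8.9354, P* = 111.251.
The subsidy lowers effective supply by 45.7: P = 17.3 + 5.4Q.
New quantity: 180.5 − 7.75Q = 17.3 + 5.4Q → Q' = 12.4106.
Overproduction ΔQ = 12.4106 − 8.9354 = 3.4752; wedge = subsidy = 45.7.
Welfare loss = ½ × 3.4752 × 45.7 = 79.41.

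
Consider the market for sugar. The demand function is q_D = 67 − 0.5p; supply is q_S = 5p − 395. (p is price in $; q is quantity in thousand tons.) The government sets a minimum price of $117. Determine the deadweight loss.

$299.475 thousand

In inverse form: demand p = 134 − 2q, supply p = 79 + 0.2q.
Competitive equilibrium: 134 − 2q = 79 + 0.2q → q* = 25, p* = 84.
At the floor p = 117, quantity demanded = (134 − 117)/2 = 8.5.
Sellers' marginal cost at q' = 8.5: 79 + 0.2·8.5 = 80.7.
Δq = 25 − 8.5 = 16.5; wedge = 117 − 80.7 = 36.3.
The triangle = ½ × 16.5 × 36.3 = $299.475 thousand.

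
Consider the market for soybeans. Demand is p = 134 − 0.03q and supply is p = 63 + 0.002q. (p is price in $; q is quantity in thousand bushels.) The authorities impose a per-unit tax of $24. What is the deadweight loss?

$9000 thousand

Competitive equilibrium: 134 − 0.03q = 63 + 0.002q → q* = 2218.75, p* = 67.4375.
With the tax, the buyer price exceeds the seller price by 24: (134 − 0.03q) − (63 + 0.002q) = 24 → q' = 1468.75.
Δq = 2218.75 − 1468.75 = 750; the wedge equals the tax, 24.
Deadweight loss = ½ × 750 × 24 = $9000 thousand.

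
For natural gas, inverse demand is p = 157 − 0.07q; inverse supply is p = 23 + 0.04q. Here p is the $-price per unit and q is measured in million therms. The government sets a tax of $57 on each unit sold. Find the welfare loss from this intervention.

Competitive equilibrium: 157 − 0.07q = 23 + 0.04q → q* = 1218.1818, p* = 71.7273.
With the tax, the buyer price exceeds the seller price by 57: (157 − 0.07q) − (23 + 0.04q) = 57 → q' = 700.
Δq = 1218.1818 − 700 = 518.1818; the wedge equals the tax, 57.
Deadweight loss = ½ × 518.1818 × 57 = $14768.18 million.

$14768.18 million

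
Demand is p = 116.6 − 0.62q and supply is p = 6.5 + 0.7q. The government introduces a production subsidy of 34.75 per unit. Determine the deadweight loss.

Competitive equilibrium: 116.6 − 0.62q = 6.5 + 0.7q → q* = 83.4091, p* = 64.8864.
The subsidy lowers effective supply by 34.75: p = 0.7q − 28.25.
New quantity: 116.6 − 0.62q = 0.7q − 28.25 → q' = 109.7348.
Overproduction Δq = 109.7348 − 83.4091 = 26.3257; wedge = subsidy = 34.75.
The triangle = ½ × 26.3257 × 34.75 = 457.41.

457.41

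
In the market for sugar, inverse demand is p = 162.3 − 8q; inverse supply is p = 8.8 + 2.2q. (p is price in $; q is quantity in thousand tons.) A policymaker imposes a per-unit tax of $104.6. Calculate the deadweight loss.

$536.33 thousand

Competitive equilibrium: 162.3 − 8q = 8.8 + 2.2q → q* = 15.049, p* = 41.9078.
With the tax, the buyer price exceeds the seller price by 104.6: (162.3 − 8q) − (8.8 + 2.2q) = 104.6 → q' = 4.7941.
Δq = 15.049 − 4.7941 = 10.2549; the wedge equals the tax, 104.6.
Deadweight loss = ½ × 10.2549 × 104.6 = $536.33 thousand.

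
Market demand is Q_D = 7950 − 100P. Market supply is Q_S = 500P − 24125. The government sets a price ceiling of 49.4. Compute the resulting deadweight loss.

In inverse form: demand P = 79.5 − 0.01Q, supply P = 48.25 + 0.002Q.
Competitive equilibrium: 79.5 − 0.01Q = 48.25 + 0.002Q → Q* = 2604.1667, P* = 53.4583.
At the ceiling P = 49.4, quantity supplied = (49.4 − 48.25)/0.002 = 575.
Willingness to pay at Q' = 575: 79.5 − 0.01·575 = 73.75.
ΔQ = 2604.1667 − 575 = 2029.1667; wedge = 73.75 − 49.4 = 24.35.
The triangle = ½ × 2029.1667 × 24.35 = 24705.10.

24705.10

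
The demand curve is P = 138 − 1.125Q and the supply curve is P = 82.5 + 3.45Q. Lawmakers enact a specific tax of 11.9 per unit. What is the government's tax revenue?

Competitive equilibrium: 138 − 1.125Q = 82.5 + 3.45Q → Q* = 12.1311, P* = 124.3525.
With the tax, the buyer price exceeds the seller price by 11.9: (138 − 1.125Q) − (82.5 + 3.45Q) = 11.9 → Q' = 9.5301.
Tax revenue = 11.9 × 9.5301 = 113.41.

113.41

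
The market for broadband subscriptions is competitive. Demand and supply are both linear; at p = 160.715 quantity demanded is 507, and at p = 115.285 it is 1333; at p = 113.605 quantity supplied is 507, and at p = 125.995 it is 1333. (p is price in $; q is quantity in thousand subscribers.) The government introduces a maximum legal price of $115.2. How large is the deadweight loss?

$11238.89 thousand

Demand slope = (115.285 − 160.715)/(1333 − 507) = −0.055, so p = 188.6 − 0.055q.
Supply slope = (125.995 − 113.605)/(1333 − 507) = 0.015, so p = 106 + 0.015q.
Competitive equilibrium: 188.6 − 0.055q = 106 + 0.015q → q* = 1180, p* = 123.7.
At the ceiling p = 115.2, quantity supplied = (115.2 − 106)/0.015 = 613.33333.
Willingness to pay at q' = 613.33333: 188.6 − 0.055·613.33333 = 154.86667.
Δq = 1180 − 613.33333 = 566.66667; wedge = 154.86667 − 115.2 = 39.66667.
Deadweight loss = ½ × 566.66667 × 39.66667 = $11238.89 thousand.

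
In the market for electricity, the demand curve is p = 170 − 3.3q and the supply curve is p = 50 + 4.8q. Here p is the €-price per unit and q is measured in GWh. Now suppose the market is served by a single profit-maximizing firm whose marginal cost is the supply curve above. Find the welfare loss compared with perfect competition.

Competitive equilibrium: 170 − 3.3q = 50 + 4.8q → q* = 14.8148, p* = 121.1111.
Marginal revenue: MR = 170 − 6.6q. Set MR = MC: 170 − 6.6q = 50 + 4.8q → q_m = 10.5263.
Price p_m = 170 − 3.3·10.5263 = 135.2632; MC(q_m) = 50 + 4.8·10.5263 = 100.5262.
Competitive q* = 14.8148, so Δq = 4.2885; wedge = 135.2632 − 100.5262 = 34.737.
Deadweight loss = ½ × 4.2885 × 34.737 = €74.48.

€74.48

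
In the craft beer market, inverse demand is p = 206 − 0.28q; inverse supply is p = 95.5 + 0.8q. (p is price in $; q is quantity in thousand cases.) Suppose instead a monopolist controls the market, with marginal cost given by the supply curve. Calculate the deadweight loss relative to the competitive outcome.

Competitive equilibrium: 206 − 0.28q = 95.5 + 0.8q → q* = 102.3148, p* = 177.3519.
Marginal revenue: MR = 206 − 0.56q. Set MR = MC: 206 − 0.56q = 95.5 + 0.8q → q_m = 81.25.
Price p_m = 206 − 0.28·81.25 = 183.25; MC(q_m) = 95.5 + 0.8·81.25 = 160.5.
Competitive q* = 102.3148, so Δq = 21.0648; wedge = 183.25 − 160.5 = 22.75.
Deadweight loss = ½ × 21.0648 × 22.75 = $239.61 thousand.

$239.61 thousand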